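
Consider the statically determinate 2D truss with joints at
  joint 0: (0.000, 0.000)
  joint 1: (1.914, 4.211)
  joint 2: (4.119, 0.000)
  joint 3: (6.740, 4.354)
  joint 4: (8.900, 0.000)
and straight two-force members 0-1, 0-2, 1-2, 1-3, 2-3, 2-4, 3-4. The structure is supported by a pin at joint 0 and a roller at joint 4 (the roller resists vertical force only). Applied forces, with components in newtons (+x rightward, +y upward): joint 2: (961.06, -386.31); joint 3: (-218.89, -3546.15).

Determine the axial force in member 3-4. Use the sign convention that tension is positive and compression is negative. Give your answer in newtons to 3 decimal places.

-3077.861

N=5 nodes, M=7 members, R=3 reactions → 2N=10, M+R=10
member 0 (0-1): L=4.6256, (cx,cy)=(0.4138,0.9104)
member 1 (0-2): L=4.1190, (cx,cy)=(1.0000,0.0000)
member 2 (1-2): L=4.7534, (cx,cy)=(0.4639,-0.8859)
member 3 (1-3): L=4.8281, (cx,cy)=(0.9996,0.0296)
member 4 (2-3): L=5.0820, (cx,cy)=(0.5157,0.8567)
member 5 (2-4): L=4.7810, (cx,cy)=(1.0000,0.0000)
member 6 (3-4): L=4.8603, (cx,cy)=(0.4444,-0.8958)
solve A·x = −loads:
  F[0-1] = -1290.9475 N (compression)
  F[0-2] = +1276.3468 N (tension)
  F[1-2] = +1288.7522 N (tension)
  F[1-3] = -1132.5016 N (compression)
  F[2-3] = -881.6997 N (compression)
  F[2-4] = +1367.8422 N (tension)
  F[3-4] = -3077.8609 N (compression)
  Rx@0 = -742.1700 N
  Ry@0 = +1175.2449 N
  Ry@4 = +2757.2151 N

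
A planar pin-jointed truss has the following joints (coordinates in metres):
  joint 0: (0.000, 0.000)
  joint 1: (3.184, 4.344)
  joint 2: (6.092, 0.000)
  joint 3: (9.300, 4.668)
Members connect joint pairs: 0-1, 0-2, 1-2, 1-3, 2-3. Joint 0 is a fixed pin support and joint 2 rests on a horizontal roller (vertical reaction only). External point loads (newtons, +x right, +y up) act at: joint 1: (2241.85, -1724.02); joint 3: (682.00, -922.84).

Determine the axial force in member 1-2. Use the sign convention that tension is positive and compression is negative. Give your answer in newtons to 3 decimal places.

-4134.630

N=4 nodes, M=5 members, R=3 reactions → 2N=8, M+R=8
member 0 (0-1): L=5.3859, (cx,cy)=(0.5912,0.8065)
member 1 (0-2): L=6.0920, (cx,cy)=(1.0000,0.0000)
member 2 (1-2): L=5.2275, (cx,cy)=(0.5563,-0.8310)
member 3 (1-3): L=6.1246, (cx,cy)=(0.9986,0.0529)
member 4 (2-3): L=5.6641, (cx,cy)=(0.5664,0.8241)
solve A·x = −loads:
  F[0-1] = +2212.1161 N (tension)
  F[0-2] = +1616.1123 N (tension)
  F[1-2] = -4134.6301 N (compression)
  F[1-3] = +1367.8499 N (tension)
  F[2-3] = -1207.5564 N (compression)
  Rx@0 = -2923.8500 N
  Ry@0 = -1784.1748 N
  Ry@2 = +4431.0348 N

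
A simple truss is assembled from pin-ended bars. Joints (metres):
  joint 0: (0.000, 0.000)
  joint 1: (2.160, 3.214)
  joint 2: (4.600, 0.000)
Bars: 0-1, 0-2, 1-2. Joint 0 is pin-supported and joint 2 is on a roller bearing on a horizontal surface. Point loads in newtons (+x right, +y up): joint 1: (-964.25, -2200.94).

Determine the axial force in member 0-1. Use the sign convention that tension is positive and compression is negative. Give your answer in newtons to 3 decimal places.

N=3 nodes, M=3 members, R=3 reactions → 2N=6, M+R=6
member 0 (0-1): L=3.8724, (cx,cy)=(0.5578,0.8300)
member 1 (0-2): L=4.6000, (cx,cy)=(1.0000,0.0000)
member 2 (1-2): L=4.0353, (cx,cy)=(0.6047,-0.7965)
solve A·x = −loads:
  F[0-1] = -2218.3372 N (compression)
  F[0-2] = +273.1279 N (tension)
  F[1-2] = -451.6985 N (compression)
  Rx@0 = +964.2500 N
  Ry@0 = +1841.1724 N
  Ry@2 = +359.7676 N

-2218.337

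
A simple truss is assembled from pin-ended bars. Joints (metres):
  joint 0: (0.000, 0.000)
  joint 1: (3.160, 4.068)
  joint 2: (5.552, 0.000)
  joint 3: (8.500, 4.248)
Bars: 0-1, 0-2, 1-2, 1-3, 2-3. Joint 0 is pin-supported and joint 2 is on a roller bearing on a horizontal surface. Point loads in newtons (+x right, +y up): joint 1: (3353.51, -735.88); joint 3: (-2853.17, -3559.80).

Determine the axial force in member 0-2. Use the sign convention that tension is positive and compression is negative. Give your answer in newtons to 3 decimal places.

-934.586

N=4 nodes, M=5 members, R=3 reactions → 2N=8, M+R=8
member 0 (0-1): L=5.1511, (cx,cy)=(0.6135,0.7897)
member 1 (0-2): L=5.5520, (cx,cy)=(1.0000,0.0000)
member 2 (1-2): L=4.7191, (cx,cy)=(0.5069,-0.8620)
member 3 (1-3): L=5.3430, (cx,cy)=(0.9994,0.0337)
member 4 (2-3): L=5.1707, (cx,cy)=(0.5701,0.8216)
solve A·x = −loads:
  F[0-1] = +2339.0830 N (tension)
  F[0-2] = -934.5861 N (compression)
  F[1-2] = -3011.9108 N (compression)
  F[1-3] = -392.1534 N (compression)
  F[2-3] = -4316.9423 N (compression)
  Rx@0 = -500.3400 N
  Ry@0 = -1847.2403 N
  Ry@2 = +6142.9203 N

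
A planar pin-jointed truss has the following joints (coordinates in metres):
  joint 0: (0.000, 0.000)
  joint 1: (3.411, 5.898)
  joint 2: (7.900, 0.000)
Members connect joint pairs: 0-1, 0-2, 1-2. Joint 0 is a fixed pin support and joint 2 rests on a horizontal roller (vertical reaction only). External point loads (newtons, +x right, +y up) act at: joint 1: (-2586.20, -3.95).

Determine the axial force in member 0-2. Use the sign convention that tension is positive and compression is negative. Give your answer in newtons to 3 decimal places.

-1468.253

N=3 nodes, M=3 members, R=3 reactions → 2N=6, M+R=6
member 0 (0-1): L=6.8133, (cx,cy)=(0.5006,0.8657)
member 1 (0-2): L=7.9000, (cx,cy)=(1.0000,0.0000)
member 2 (1-2): L=7.4120, (cx,cy)=(0.6056,-0.7957)
solve A·x = −loads:
  F[0-1] = -2233.0495 N (compression)
  F[0-2] = -1468.2528 N (compression)
  F[1-2] = +2424.2967 N (tension)
  Rx@0 = +2586.2000 N
  Ry@0 = +1933.0556 N
  Ry@2 = -1929.1056 N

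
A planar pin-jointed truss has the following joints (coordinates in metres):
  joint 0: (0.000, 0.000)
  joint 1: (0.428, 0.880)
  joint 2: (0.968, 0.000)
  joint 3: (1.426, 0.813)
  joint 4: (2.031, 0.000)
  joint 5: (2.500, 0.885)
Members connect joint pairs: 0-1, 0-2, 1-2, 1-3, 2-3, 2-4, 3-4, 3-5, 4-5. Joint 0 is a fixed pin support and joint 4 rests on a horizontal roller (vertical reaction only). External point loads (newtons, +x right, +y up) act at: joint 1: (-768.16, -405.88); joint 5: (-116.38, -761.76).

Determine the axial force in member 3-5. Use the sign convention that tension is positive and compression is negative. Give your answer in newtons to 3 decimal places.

N=6 nodes, M=9 members, R=3 reactions → 2N=12, M+R=12
member 0 (0-1): L=0.9786, (cx,cy)=(0.4374,0.8993)
member 1 (0-2): L=0.9680, (cx,cy)=(1.0000,0.0000)
member 2 (1-2): L=1.0325, (cx,cy)=(0.5230,-0.8523)
member 3 (1-3): L=1.0002, (cx,cy)=(0.9978,-0.0670)
member 4 (2-3): L=0.9331, (cx,cy)=(0.4908,0.8713)
member 5 (2-4): L=1.0630, (cx,cy)=(1.0000,0.0000)
member 6 (3-4): L=1.0134, (cx,cy)=(0.5970,-0.8022)
member 7 (3-5): L=1.0764, (cx,cy)=(0.9978,0.0669)
member 8 (4-5): L=1.0016, (cx,cy)=(0.4683,0.8836)
solve A·x = −loads:
  F[0-1] = -587.1205 N (compression)
  F[0-2] = -627.7474 N (compression)
  F[1-2] = +107.4076 N (tension)
  F[1-3] = +456.2161 N (tension)
  F[2-3] = -105.0730 N (compression)
  F[2-4] = -519.9994 N (compression)
  F[3-4] = +177.0974 N (tension)
  F[3-5] = +298.5616 N (tension)
  F[4-5] = -884.7173 N (compression)
  Rx@0 = +884.5400 N
  Ry@0 = +527.9849 N
  Ry@4 = +639.6551 N

298.562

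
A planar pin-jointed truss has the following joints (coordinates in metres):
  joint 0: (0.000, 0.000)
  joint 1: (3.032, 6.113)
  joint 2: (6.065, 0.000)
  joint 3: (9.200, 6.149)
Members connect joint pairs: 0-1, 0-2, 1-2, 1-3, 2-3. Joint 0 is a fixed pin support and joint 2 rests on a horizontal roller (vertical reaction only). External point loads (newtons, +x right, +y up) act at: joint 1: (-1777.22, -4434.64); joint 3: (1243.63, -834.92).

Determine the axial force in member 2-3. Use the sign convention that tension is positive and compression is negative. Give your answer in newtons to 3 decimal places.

N=4 nodes, M=5 members, R=3 reactions → 2N=8, M+R=8
member 0 (0-1): L=6.8236, (cx,cy)=(0.4443,0.8959)
member 1 (0-2): L=6.0650, (cx,cy)=(1.0000,0.0000)
member 2 (1-2): L=6.8241, (cx,cy)=(0.4445,-0.8958)
member 3 (1-3): L=6.1681, (cx,cy)=(1.0000,0.0058)
member 4 (2-3): L=6.9021, (cx,cy)=(0.4542,0.8909)
solve A·x = −loads:
  F[0-1] = -2585.8388 N (compression)
  F[0-2] = +615.3988 N (tension)
  F[1-2] = -2353.5616 N (compression)
  F[1-3] = +1674.3155 N (tension)
  F[2-3] = -948.1404 N (compression)
  Rx@0 = +533.5900 N
  Ry@0 = +2316.5464 N
  Ry@2 = +2953.0136 N

-948.140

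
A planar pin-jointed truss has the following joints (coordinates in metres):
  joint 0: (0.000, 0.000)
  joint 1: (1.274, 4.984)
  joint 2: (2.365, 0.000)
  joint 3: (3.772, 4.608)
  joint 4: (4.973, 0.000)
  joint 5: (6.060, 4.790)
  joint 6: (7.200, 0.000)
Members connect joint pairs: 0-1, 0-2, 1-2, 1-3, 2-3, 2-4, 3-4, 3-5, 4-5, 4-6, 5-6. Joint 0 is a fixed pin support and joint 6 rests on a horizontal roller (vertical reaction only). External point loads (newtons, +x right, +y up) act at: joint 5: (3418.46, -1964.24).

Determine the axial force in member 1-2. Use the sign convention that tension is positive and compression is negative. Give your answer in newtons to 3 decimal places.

N=7 nodes, M=11 members, R=3 reactions → 2N=14, M+R=14
member 0 (0-1): L=5.1443, (cx,cy)=(0.2477,0.9688)
member 1 (0-2): L=2.3650, (cx,cy)=(1.0000,0.0000)
member 2 (1-2): L=5.1020, (cx,cy)=(0.2138,-0.9769)
member 3 (1-3): L=2.5261, (cx,cy)=(0.9889,-0.1488)
member 4 (2-3): L=4.8180, (cx,cy)=(0.2920,0.9564)
member 5 (2-4): L=2.6080, (cx,cy)=(1.0000,0.0000)
member 6 (3-4): L=4.7619, (cx,cy)=(0.2522,-0.9677)
member 7 (3-5): L=2.2952, (cx,cy)=(0.9969,0.0793)
member 8 (4-5): L=4.9118, (cx,cy)=(0.2213,0.9752)
member 9 (4-6): L=2.2270, (cx,cy)=(1.0000,0.0000)
member 10 (5-6): L=4.9238, (cx,cy)=(0.2315,-0.9728)
solve A·x = −loads:
  F[0-1] = +2026.3449 N (tension)
  F[0-2] = +2916.6255 N (tension)
  F[1-2] = -2158.1402 N (compression)
  F[1-3] = +974.1767 N (tension)
  F[2-3] = +2204.3077 N (tension)
  F[2-4] = +1811.4138 N (tension)
  F[3-4] = -1858.1781 N (compression)
  F[3-5] = +2082.2505 N (tension)
  F[4-5] = +1843.8268 N (tension)
  F[4-6] = +934.7193 N (tension)
  F[5-6] = -4037.1585 N (compression)
  Rx@0 = -3418.4600 N
  Ry@0 = -1963.2208 N
  Ry@6 = +3927.4608 N

-2158.140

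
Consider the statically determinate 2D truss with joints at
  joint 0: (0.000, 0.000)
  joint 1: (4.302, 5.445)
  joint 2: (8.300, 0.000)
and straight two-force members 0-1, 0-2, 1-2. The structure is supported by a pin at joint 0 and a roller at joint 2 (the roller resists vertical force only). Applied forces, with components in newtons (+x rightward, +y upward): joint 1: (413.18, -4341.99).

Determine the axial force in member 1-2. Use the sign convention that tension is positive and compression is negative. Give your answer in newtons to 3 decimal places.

-3128.294

N=3 nodes, M=3 members, R=3 reactions → 2N=6, M+R=6
member 0 (0-1): L=6.9394, (cx,cy)=(0.6199,0.7847)
member 1 (0-2): L=8.3000, (cx,cy)=(1.0000,0.0000)
member 2 (1-2): L=6.7551, (cx,cy)=(0.5918,-0.8061)
solve A·x = −loads:
  F[0-1] = -2320.0437 N (compression)
  F[0-2] = +1851.4646 N (tension)
  F[1-2] = -3128.2937 N (compression)
  Rx@0 = -413.1800 N
  Ry@0 = +1820.4230 N
  Ry@2 = +2521.5670 N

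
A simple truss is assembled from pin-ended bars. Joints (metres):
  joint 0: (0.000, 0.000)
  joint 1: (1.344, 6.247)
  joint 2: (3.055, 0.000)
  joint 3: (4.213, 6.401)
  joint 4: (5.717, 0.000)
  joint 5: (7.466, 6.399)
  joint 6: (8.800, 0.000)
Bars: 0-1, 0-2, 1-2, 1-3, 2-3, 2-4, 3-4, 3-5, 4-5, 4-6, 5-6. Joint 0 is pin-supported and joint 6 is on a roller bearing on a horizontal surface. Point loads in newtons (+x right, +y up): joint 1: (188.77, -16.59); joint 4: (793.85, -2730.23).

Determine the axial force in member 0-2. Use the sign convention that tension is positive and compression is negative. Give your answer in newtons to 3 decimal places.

N=7 nodes, M=11 members, R=3 reactions → 2N=14, M+R=14
member 0 (0-1): L=6.3899, (cx,cy)=(0.2103,0.9776)
member 1 (0-2): L=3.0550, (cx,cy)=(1.0000,0.0000)
member 2 (1-2): L=6.4771, (cx,cy)=(0.2642,-0.9645)
member 3 (1-3): L=2.8731, (cx,cy)=(0.9986,0.0536)
member 4 (2-3): L=6.5049, (cx,cy)=(0.1780,0.9840)
member 5 (2-4): L=2.6620, (cx,cy)=(1.0000,0.0000)
member 6 (3-4): L=6.5753, (cx,cy)=(0.2287,-0.9735)
member 7 (3-5): L=3.2530, (cx,cy)=(1.0000,-0.0006)
member 8 (4-5): L=6.6337, (cx,cy)=(0.2637,0.9646)
member 9 (4-6): L=3.0830, (cx,cy)=(1.0000,0.0000)
member 10 (5-6): L=6.5366, (cx,cy)=(0.2041,-0.9790)
solve A·x = −loads:
  F[0-1] = -855.7041 N (compression)
  F[0-2] = +1162.6007 N (tension)
  F[1-2] = +817.6288 N (tension)
  F[1-3] = -585.5793 N (compression)
  F[2-3] = -801.3857 N (compression)
  F[2-4] = +1521.2498 N (tension)
  F[3-4] = +842.8838 N (tension)
  F[3-5] = -920.1963 N (compression)
  F[4-5] = +1979.7400 N (tension)
  F[4-6] = +398.2316 N (tension)
  F[5-6] = -1951.3260 N (compression)
  Rx@0 = -982.6200 N
  Ry@0 = +836.5623 N
  Ry@6 = +1910.2577 N

1162.601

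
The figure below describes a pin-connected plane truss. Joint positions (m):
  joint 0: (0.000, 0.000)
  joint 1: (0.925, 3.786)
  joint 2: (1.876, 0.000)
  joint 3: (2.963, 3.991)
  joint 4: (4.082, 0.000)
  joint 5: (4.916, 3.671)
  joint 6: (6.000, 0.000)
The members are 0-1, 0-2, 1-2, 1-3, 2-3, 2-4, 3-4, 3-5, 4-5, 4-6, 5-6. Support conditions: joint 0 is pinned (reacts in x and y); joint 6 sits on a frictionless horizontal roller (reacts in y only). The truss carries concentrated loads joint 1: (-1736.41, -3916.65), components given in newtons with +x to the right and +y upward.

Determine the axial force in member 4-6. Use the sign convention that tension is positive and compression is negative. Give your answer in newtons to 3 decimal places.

N=7 nodes, M=11 members, R=3 reactions → 2N=14, M+R=14
member 0 (0-1): L=3.8974, (cx,cy)=(0.2373,0.9714)
member 1 (0-2): L=1.8760, (cx,cy)=(1.0000,0.0000)
member 2 (1-2): L=3.9036, (cx,cy)=(0.2436,-0.9699)
member 3 (1-3): L=2.0483, (cx,cy)=(0.9950,0.1001)
member 4 (2-3): L=4.1364, (cx,cy)=(0.2628,0.9649)
member 5 (2-4): L=2.2060, (cx,cy)=(1.0000,0.0000)
member 6 (3-4): L=4.1449, (cx,cy)=(0.2700,-0.9629)
member 7 (3-5): L=1.9790, (cx,cy)=(0.9868,-0.1617)
member 8 (4-5): L=3.7645, (cx,cy)=(0.2215,0.9752)
member 9 (4-6): L=1.9180, (cx,cy)=(1.0000,0.0000)
member 10 (5-6): L=3.8277, (cx,cy)=(0.2832,-0.9591)
solve A·x = −loads:
  F[0-1] = -4538.1790 N (compression)
  F[0-2] = -659.3181 N (compression)
  F[1-2] = +561.3347 N (tension)
  F[1-3] = +525.2026 N (tension)
  F[2-3] = -564.2539 N (compression)
  F[2-4] = -374.2852 N (compression)
  F[3-4] = +468.6643 N (tension)
  F[3-5] = +251.0637 N (tension)
  F[4-5] = -462.7614 N (compression)
  F[4-6] = -145.2394 N (compression)
  F[5-6] = +512.8534 N (tension)
  Rx@0 = +1736.4100 N
  Ry@0 = +4408.5078 N
  Ry@6 = -491.8578 N

-145.239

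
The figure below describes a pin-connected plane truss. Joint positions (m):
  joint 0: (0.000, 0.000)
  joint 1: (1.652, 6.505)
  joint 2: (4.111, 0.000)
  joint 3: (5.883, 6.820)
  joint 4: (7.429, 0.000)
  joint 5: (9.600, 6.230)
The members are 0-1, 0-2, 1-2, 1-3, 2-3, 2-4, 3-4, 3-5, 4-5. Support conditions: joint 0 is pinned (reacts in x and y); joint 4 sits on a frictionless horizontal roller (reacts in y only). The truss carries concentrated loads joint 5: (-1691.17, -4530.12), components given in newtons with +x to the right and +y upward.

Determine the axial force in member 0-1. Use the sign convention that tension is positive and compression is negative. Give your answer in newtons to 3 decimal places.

N=6 nodes, M=9 members, R=3 reactions → 2N=12, M+R=12
member 0 (0-1): L=6.7115, (cx,cy)=(0.2461,0.9692)
member 1 (0-2): L=4.1110, (cx,cy)=(1.0000,0.0000)
member 2 (1-2): L=6.9543, (cx,cy)=(0.3536,-0.9354)
member 3 (1-3): L=4.2427, (cx,cy)=(0.9972,0.0742)
member 4 (2-3): L=7.0464, (cx,cy)=(0.2515,0.9679)
member 5 (2-4): L=3.3180, (cx,cy)=(1.0000,0.0000)
member 6 (3-4): L=6.9930, (cx,cy)=(0.2211,-0.9753)
member 7 (3-5): L=3.7635, (cx,cy)=(0.9876,-0.1568)
member 8 (4-5): L=6.5974, (cx,cy)=(0.3291,0.9443)
solve A·x = −loads:
  F[0-1] = -97.3690 N (compression)
  F[0-2] = -1667.2031 N (compression)
  F[1-2] = +96.2739 N (tension)
  F[1-3] = -58.1695 N (compression)
  F[2-3] = -93.0445 N (compression)
  F[2-4] = -1609.7627 N (compression)
  F[3-4] = +114.1236 N (tension)
  F[3-5] = -107.9724 N (compression)
  F[4-5] = -4815.2234 N (compression)
  Rx@0 = +1691.1700 N
  Ry@0 = +94.3732 N
  Ry@4 = +4435.7468 N

-97.369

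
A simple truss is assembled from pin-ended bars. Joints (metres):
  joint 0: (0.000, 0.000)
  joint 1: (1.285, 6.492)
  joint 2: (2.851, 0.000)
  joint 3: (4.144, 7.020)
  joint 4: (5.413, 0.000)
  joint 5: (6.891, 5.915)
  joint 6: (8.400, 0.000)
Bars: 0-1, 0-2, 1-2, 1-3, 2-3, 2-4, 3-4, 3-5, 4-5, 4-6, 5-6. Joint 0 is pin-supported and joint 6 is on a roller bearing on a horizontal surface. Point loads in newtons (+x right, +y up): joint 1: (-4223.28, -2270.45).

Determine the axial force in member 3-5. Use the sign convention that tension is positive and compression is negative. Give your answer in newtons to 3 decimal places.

1442.580

N=7 nodes, M=11 members, R=3 reactions → 2N=14, M+R=14
member 0 (0-1): L=6.6180, (cx,cy)=(0.1942,0.9810)
member 1 (0-2): L=2.8510, (cx,cy)=(1.0000,0.0000)
member 2 (1-2): L=6.6782, (cx,cy)=(0.2345,-0.9721)
member 3 (1-3): L=2.9073, (cx,cy)=(0.9834,0.1816)
member 4 (2-3): L=7.1381, (cx,cy)=(0.1811,0.9835)
member 5 (2-4): L=2.5620, (cx,cy)=(1.0000,0.0000)
member 6 (3-4): L=7.1338, (cx,cy)=(0.1779,-0.9841)
member 7 (3-5): L=2.9609, (cx,cy)=(0.9278,-0.3732)
member 8 (4-5): L=6.0969, (cx,cy)=(0.2424,0.9702)
member 9 (4-6): L=2.9870, (cx,cy)=(1.0000,0.0000)
member 10 (5-6): L=6.1044, (cx,cy)=(0.2472,-0.9690)
solve A·x = −loads:
  F[0-1] = -5287.7532 N (compression)
  F[0-2] = -3196.5632 N (compression)
  F[1-2] = +3453.7384 N (tension)
  F[1-3] = +2427.0414 N (tension)
  F[2-3] = -3413.9156 N (compression)
  F[2-4] = -1768.2815 N (compression)
  F[3-4] = +2416.8499 N (tension)
  F[3-5] = +1442.5796 N (tension)
  F[4-5] = -2451.4262 N (compression)
  F[4-6] = -744.0830 N (compression)
  F[5-6] = +3010.0843 N (tension)
  Rx@0 = +4223.2800 N
  Ry@0 = +5187.1173 N
  Ry@6 = -2916.6673 N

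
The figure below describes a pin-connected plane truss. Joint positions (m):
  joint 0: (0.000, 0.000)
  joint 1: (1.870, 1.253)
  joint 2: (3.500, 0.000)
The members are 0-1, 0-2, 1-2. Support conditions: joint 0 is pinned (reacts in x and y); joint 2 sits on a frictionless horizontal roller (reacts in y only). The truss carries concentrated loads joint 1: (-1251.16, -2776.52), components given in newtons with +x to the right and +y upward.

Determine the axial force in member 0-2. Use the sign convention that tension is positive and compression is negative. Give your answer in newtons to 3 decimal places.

N=3 nodes, M=3 members, R=3 reactions → 2N=6, M+R=6
member 0 (0-1): L=2.2510, (cx,cy)=(0.8307,0.5566)
member 1 (0-2): L=3.5000, (cx,cy)=(1.0000,0.0000)
member 2 (1-2): L=2.0559, (cx,cy)=(0.7928,-0.6095)
solve A·x = −loads:
  F[0-1] = -3127.6226 N (compression)
  F[0-2] = +1347.1107 N (tension)
  F[1-2] = -1699.1320 N (compression)
  Rx@0 = +1251.1600 N
  Ry@0 = +1740.9803 N
  Ry@2 = +1035.5397 N

1347.111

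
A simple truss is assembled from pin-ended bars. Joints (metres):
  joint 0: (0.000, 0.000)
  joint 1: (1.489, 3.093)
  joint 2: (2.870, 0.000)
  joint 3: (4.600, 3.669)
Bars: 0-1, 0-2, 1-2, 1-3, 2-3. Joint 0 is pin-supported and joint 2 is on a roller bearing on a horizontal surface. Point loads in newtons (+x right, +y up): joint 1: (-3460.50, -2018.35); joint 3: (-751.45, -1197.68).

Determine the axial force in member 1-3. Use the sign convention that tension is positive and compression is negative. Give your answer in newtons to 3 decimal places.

N=4 nodes, M=5 members, R=3 reactions → 2N=8, M+R=8
member 0 (0-1): L=3.4327, (cx,cy)=(0.4338,0.9010)
member 1 (0-2): L=2.8700, (cx,cy)=(1.0000,0.0000)
member 2 (1-2): L=3.3873, (cx,cy)=(0.4077,-0.9131)
member 3 (1-3): L=3.1639, (cx,cy)=(0.9833,0.1821)
member 4 (2-3): L=4.0564, (cx,cy)=(0.4265,0.9045)
solve A·x = −loads:
  F[0-1] = -5481.8406 N (compression)
  F[0-2] = -1834.1300 N (compression)
  F[1-2] = +3157.3830 N (tension)
  F[1-3] = -208.0595 N (compression)
  F[2-3] = -1282.2652 N (compression)
  Rx@0 = +4211.9500 N
  Ry@0 = +4939.2862 N
  Ry@2 = -1723.2562 N

-208.060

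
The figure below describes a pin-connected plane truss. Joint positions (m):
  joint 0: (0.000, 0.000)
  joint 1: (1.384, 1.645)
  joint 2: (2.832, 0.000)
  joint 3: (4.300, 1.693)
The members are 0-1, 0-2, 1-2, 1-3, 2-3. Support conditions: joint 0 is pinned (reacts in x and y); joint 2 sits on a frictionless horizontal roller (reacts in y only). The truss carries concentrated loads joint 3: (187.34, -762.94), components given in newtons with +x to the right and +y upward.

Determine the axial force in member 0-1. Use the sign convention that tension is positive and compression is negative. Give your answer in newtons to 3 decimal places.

663.189

N=4 nodes, M=5 members, R=3 reactions → 2N=8, M+R=8
member 0 (0-1): L=2.1498, (cx,cy)=(0.6438,0.7652)
member 1 (0-2): L=2.8320, (cx,cy)=(1.0000,0.0000)
member 2 (1-2): L=2.1915, (cx,cy)=(0.6607,-0.7506)
member 3 (1-3): L=2.9164, (cx,cy)=(0.9999,0.0165)
member 4 (2-3): L=2.2408, (cx,cy)=(0.6551,0.7555)
solve A·x = −loads:
  F[0-1] = +663.1890 N (tension)
  F[0-2] = -239.6157 N (compression)
  F[1-2] = -657.1833 N (compression)
  F[1-3] = +861.2936 N (tension)
  F[2-3] = -1028.5743 N (compression)
  Rx@0 = -187.3400 N
  Ry@0 = -507.4726 N
  Ry@2 = +1270.4126 N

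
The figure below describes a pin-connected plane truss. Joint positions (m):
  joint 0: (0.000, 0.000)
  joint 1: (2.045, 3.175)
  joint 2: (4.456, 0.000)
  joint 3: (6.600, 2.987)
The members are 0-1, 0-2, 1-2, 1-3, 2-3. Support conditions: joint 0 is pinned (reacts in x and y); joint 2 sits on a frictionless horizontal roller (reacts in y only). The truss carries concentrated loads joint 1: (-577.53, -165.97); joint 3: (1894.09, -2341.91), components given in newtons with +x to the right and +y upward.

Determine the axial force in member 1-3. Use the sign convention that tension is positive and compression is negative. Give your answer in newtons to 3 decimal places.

N=4 nodes, M=5 members, R=3 reactions → 2N=8, M+R=8
member 0 (0-1): L=3.7766, (cx,cy)=(0.5415,0.8407)
member 1 (0-2): L=4.4560, (cx,cy)=(1.0000,0.0000)
member 2 (1-2): L=3.9867, (cx,cy)=(0.6048,-0.7964)
member 3 (1-3): L=4.5589, (cx,cy)=(0.9991,-0.0412)
member 4 (2-3): L=3.6768, (cx,cy)=(0.5831,0.8124)
solve A·x = −loads:
  F[0-1] = +2254.2663 N (tension)
  F[0-2] = +95.8896 N (tension)
  F[1-2] = -2768.0078 N (compression)
  F[1-3] = +3475.1514 N (tension)
  F[2-3] = -2706.3374 N (compression)
  Rx@0 = -1316.5600 N
  Ry@0 = -1895.1729 N
  Ry@2 = +4403.0529 N

3475.151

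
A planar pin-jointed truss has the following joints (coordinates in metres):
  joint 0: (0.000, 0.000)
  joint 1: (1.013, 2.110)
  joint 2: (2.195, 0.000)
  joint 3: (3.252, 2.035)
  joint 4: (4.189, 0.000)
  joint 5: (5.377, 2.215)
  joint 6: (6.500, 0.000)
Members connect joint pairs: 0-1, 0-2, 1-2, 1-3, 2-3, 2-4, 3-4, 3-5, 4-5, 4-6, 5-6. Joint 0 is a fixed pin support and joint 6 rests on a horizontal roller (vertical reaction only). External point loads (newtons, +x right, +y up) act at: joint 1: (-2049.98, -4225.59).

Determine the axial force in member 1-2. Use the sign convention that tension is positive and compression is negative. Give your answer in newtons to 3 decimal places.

7.372

N=7 nodes, M=11 members, R=3 reactions → 2N=14, M+R=14
member 0 (0-1): L=2.3406, (cx,cy)=(0.4328,0.9015)
member 1 (0-2): L=2.1950, (cx,cy)=(1.0000,0.0000)
member 2 (1-2): L=2.4185, (cx,cy)=(0.4887,-0.8724)
member 3 (1-3): L=2.2403, (cx,cy)=(0.9994,-0.0335)
member 4 (2-3): L=2.2931, (cx,cy)=(0.4609,0.8874)
member 5 (2-4): L=1.9940, (cx,cy)=(1.0000,0.0000)
member 6 (3-4): L=2.2404, (cx,cy)=(0.4182,-0.9083)
member 7 (3-5): L=2.1326, (cx,cy)=(0.9964,0.0844)
member 8 (4-5): L=2.5135, (cx,cy)=(0.4727,0.8812)
member 9 (4-6): L=2.3110, (cx,cy)=(1.0000,0.0000)
member 10 (5-6): L=2.4834, (cx,cy)=(0.4522,-0.8919)
solve A·x = −loads:
  F[0-1] = -4695.0098 N (compression)
  F[0-2] = -17.9773 N (compression)
  F[1-2] = +7.3720 N (tension)
  F[1-3] = +14.3825 N (tension)
  F[2-3] = -7.2474 N (compression)
  F[2-4] = -11.0338 N (compression)
  F[3-4] = +8.3153 N (tension)
  F[3-5] = +7.5831 N (tension)
  F[4-5] = -8.5709 N (compression)
  F[4-6] = -3.5049 N (compression)
  F[5-6] = +7.7508 N (tension)
  Rx@0 = +2049.9800 N
  Ry@0 = +4232.5031 N
  Ry@6 = -6.9131 N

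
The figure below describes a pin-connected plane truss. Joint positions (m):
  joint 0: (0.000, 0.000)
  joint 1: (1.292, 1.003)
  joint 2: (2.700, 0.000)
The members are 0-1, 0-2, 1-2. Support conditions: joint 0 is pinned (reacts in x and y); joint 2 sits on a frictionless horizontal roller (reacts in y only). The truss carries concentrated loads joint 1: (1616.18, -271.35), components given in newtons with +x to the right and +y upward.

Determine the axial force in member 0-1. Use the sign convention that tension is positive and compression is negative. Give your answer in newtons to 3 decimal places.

N=3 nodes, M=3 members, R=3 reactions → 2N=6, M+R=6
member 0 (0-1): L=1.6356, (cx,cy)=(0.7899,0.6132)
member 1 (0-2): L=2.7000, (cx,cy)=(1.0000,0.0000)
member 2 (1-2): L=1.7287, (cx,cy)=(0.8145,-0.5802)
solve A·x = −loads:
  F[0-1] = +748.3062 N (tension)
  F[0-2] = +1025.0843 N (tension)
  F[1-2] = -1258.5822 N (compression)
  Rx@0 = -1616.1800 N
  Ry@0 = -458.8769 N
  Ry@2 = +730.2269 N

748.306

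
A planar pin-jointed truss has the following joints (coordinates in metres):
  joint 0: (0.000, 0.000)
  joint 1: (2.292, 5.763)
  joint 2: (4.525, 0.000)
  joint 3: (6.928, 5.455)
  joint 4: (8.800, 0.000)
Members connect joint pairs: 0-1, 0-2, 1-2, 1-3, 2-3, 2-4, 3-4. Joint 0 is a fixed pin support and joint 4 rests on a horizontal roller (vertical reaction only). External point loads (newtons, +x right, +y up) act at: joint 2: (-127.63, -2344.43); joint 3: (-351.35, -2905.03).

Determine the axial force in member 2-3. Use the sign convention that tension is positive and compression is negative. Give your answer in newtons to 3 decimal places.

N=5 nodes, M=7 members, R=3 reactions → 2N=10, M+R=10
member 0 (0-1): L=6.2021, (cx,cy)=(0.3696,0.9292)
member 1 (0-2): L=4.5250, (cx,cy)=(1.0000,0.0000)
member 2 (1-2): L=6.1805, (cx,cy)=(0.3613,-0.9325)
member 3 (1-3): L=4.6462, (cx,cy)=(0.9978,-0.0663)
member 4 (2-3): L=5.9608, (cx,cy)=(0.4031,0.9151)
member 5 (2-4): L=4.2750, (cx,cy)=(1.0000,0.0000)
member 6 (3-4): L=5.7673, (cx,cy)=(0.3246,-0.9459)
solve A·x = −loads:
  F[0-1] = -2125.1302 N (compression)
  F[0-2] = +306.3729 N (tension)
  F[1-2] = +2231.1329 N (tension)
  F[1-3] = -1594.9655 N (compression)
  F[2-3] = +288.4902 N (tension)
  F[2-4] = +1123.8075 N (tension)
  F[3-4] = -3462.2340 N (compression)
  Rx@0 = +478.9800 N
  Ry@0 = +1974.6896 N
  Ry@4 = +3274.7704 N

288.490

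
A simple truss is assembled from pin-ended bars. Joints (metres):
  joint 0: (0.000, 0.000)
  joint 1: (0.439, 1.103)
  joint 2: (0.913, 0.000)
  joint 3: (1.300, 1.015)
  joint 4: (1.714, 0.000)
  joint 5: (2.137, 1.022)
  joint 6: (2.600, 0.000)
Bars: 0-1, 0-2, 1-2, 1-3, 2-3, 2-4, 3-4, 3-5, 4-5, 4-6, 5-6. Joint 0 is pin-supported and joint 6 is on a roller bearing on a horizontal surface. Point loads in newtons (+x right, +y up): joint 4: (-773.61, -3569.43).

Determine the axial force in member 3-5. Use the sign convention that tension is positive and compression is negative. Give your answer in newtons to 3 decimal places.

N=7 nodes, M=11 members, R=3 reactions → 2N=14, M+R=14
member 0 (0-1): L=1.1872, (cx,cy)=(0.3698,0.9291)
member 1 (0-2): L=0.9130, (cx,cy)=(1.0000,0.0000)
member 2 (1-2): L=1.2005, (cx,cy)=(0.3948,-0.9188)
member 3 (1-3): L=0.8655, (cx,cy)=(0.9948,-0.1017)
member 4 (2-3): L=1.0863, (cx,cy)=(0.3563,0.9344)
member 5 (2-4): L=0.8010, (cx,cy)=(1.0000,0.0000)
member 6 (3-4): L=1.0962, (cx,cy)=(0.3777,-0.9259)
member 7 (3-5): L=0.8370, (cx,cy)=(1.0000,0.0084)
member 8 (4-5): L=1.1061, (cx,cy)=(0.3824,0.9240)
member 9 (4-6): L=0.8860, (cx,cy)=(1.0000,0.0000)
member 10 (5-6): L=1.1220, (cx,cy)=(0.4127,-0.9109)
solve A·x = −loads:
  F[0-1] = -1309.1520 N (compression)
  F[0-2] = -289.4953 N (compression)
  F[1-2] = +1441.0600 N (tension)
  F[1-3] = -1058.5656 N (compression)
  F[2-3] = -1416.9565 N (compression)
  F[2-4] = +784.2792 N (tension)
  F[3-4] = +1295.1527 N (tension)
  F[3-5] = -2047.1057 N (compression)
  F[4-5] = +2565.1942 N (tension)
  F[4-6] = +1066.0227 N (tension)
  F[5-6] = -2583.2888 N (compression)
  Rx@0 = +773.6100 N
  Ry@0 = +1216.3519 N
  Ry@6 = +2353.0781 N

-2047.106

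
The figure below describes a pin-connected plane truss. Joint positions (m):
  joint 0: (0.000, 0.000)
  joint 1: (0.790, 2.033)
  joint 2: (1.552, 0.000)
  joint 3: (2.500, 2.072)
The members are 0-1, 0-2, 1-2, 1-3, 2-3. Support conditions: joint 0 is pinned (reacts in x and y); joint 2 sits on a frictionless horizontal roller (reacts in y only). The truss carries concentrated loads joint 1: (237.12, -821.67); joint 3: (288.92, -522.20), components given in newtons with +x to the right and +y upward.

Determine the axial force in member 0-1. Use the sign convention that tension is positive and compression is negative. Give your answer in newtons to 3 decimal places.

656.455

N=4 nodes, M=5 members, R=3 reactions → 2N=8, M+R=8
member 0 (0-1): L=2.1811, (cx,cy)=(0.3622,0.9321)
member 1 (0-2): L=1.5520, (cx,cy)=(1.0000,0.0000)
member 2 (1-2): L=2.1711, (cx,cy)=(0.3510,-0.9364)
member 3 (1-3): L=1.7104, (cx,cy)=(0.9997,0.0228)
member 4 (2-3): L=2.2786, (cx,cy)=(0.4161,0.9093)
solve A·x = −loads:
  F[0-1] = +656.4554 N (tension)
  F[0-2] = +288.2700 N (tension)
  F[1-2] = -1517.9491 N (compression)
  F[1-3] = +533.5464 N (tension)
  F[2-3] = -587.6399 N (compression)
  Rx@0 = -526.0400 N
  Ry@0 = -611.8816 N
  Ry@2 = +1955.7516 N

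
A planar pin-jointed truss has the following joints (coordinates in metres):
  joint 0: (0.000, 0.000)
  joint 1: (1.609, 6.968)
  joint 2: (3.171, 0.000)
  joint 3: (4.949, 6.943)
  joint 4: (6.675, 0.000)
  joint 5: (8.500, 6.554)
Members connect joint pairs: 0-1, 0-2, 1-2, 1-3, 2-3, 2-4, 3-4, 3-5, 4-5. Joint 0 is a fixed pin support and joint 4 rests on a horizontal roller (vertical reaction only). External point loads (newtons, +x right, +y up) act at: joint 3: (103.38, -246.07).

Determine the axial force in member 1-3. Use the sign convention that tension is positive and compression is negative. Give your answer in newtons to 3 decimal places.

20.013

N=6 nodes, M=9 members, R=3 reactions → 2N=12, M+R=12
member 0 (0-1): L=7.1514, (cx,cy)=(0.2250,0.9744)
member 1 (0-2): L=3.1710, (cx,cy)=(1.0000,0.0000)
member 2 (1-2): L=7.1409, (cx,cy)=(0.2187,-0.9758)
member 3 (1-3): L=3.3401, (cx,cy)=(1.0000,-0.0075)
member 4 (2-3): L=7.1670, (cx,cy)=(0.2481,0.9687)
member 5 (2-4): L=3.5040, (cx,cy)=(1.0000,0.0000)
member 6 (3-4): L=7.1543, (cx,cy)=(0.2413,-0.9705)
member 7 (3-5): L=3.5722, (cx,cy)=(0.9941,-0.1089)
member 8 (4-5): L=6.8033, (cx,cy)=(0.2683,0.9633)
solve A·x = −loads:
  F[0-1] = +45.0580 N (tension)
  F[0-2] = +93.2423 N (tension)
  F[1-2] = -45.1458 N (compression)
  F[1-3] = +20.0134 N (tension)
  F[2-3] = +45.4740 N (tension)
  F[2-4] = +72.0860 N (tension)
  F[3-4] = -298.7985 N (compression)
  F[3-5] = +0.0000 N (tension)
  F[4-5] = -0.0000 N (compression)
  Rx@0 = -103.3800 N
  Ry@0 = -43.9027 N
  Ry@4 = +289.9727 N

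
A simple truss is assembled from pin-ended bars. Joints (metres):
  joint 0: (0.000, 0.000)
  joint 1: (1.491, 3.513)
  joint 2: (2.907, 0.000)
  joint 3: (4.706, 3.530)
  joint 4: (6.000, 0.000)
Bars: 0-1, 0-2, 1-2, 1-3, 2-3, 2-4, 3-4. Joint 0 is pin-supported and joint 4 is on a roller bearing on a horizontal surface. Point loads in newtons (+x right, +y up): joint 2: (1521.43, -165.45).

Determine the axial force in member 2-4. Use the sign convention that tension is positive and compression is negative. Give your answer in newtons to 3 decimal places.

29.385

N=5 nodes, M=7 members, R=3 reactions → 2N=10, M+R=10
member 0 (0-1): L=3.8163, (cx,cy)=(0.3907,0.9205)
member 1 (0-2): L=2.9070, (cx,cy)=(1.0000,0.0000)
member 2 (1-2): L=3.7876, (cx,cy)=(0.3738,-0.9275)
member 3 (1-3): L=3.2150, (cx,cy)=(1.0000,0.0053)
member 4 (2-3): L=3.9620, (cx,cy)=(0.4541,0.8910)
member 5 (2-4): L=3.0930, (cx,cy)=(1.0000,0.0000)
member 6 (3-4): L=3.7597, (cx,cy)=(0.3442,-0.9389)
solve A·x = −loads:
  F[0-1] = -92.6534 N (compression)
  F[0-2] = +1557.6289 N (tension)
  F[1-2] = +91.5558 N (tension)
  F[1-3] = -70.4277 N (compression)
  F[2-3] = +90.3881 N (tension)
  F[2-4] = +29.3846 N (tension)
  F[3-4] = -85.3766 N (compression)
  Rx@0 = -1521.4300 N
  Ry@0 = +85.2895 N
  Ry@4 = +80.1605 N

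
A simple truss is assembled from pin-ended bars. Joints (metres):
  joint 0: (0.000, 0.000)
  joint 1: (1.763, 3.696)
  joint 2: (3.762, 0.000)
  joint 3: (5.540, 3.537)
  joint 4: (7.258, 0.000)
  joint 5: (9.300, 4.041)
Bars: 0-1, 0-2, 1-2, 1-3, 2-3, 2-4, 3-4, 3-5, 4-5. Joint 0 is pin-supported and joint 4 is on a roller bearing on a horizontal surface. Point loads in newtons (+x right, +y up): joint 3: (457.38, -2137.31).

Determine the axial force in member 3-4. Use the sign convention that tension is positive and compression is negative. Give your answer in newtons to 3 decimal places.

-2061.457

N=6 nodes, M=9 members, R=3 reactions → 2N=12, M+R=12
member 0 (0-1): L=4.0949, (cx,cy)=(0.4305,0.9026)
member 1 (0-2): L=3.7620, (cx,cy)=(1.0000,0.0000)
member 2 (1-2): L=4.2020, (cx,cy)=(0.4757,-0.8796)
member 3 (1-3): L=3.7803, (cx,cy)=(0.9991,-0.0421)
member 4 (2-3): L=3.9587, (cx,cy)=(0.4491,0.8935)
member 5 (2-4): L=3.4960, (cx,cy)=(1.0000,0.0000)
member 6 (3-4): L=3.9322, (cx,cy)=(0.4369,-0.8995)
member 7 (3-5): L=3.7936, (cx,cy)=(0.9911,0.1329)
member 8 (4-5): L=4.5276, (cx,cy)=(0.4510,0.8925)
solve A·x = −loads:
  F[0-1] = -313.5671 N (compression)
  F[0-2] = +592.3803 N (tension)
  F[1-2] = +335.8694 N (tension)
  F[1-3] = -295.0448 N (compression)
  F[2-3] = -330.6537 N (compression)
  F[2-4] = +900.6710 N (tension)
  F[3-4] = -2061.4574 N (compression)
  F[3-5] = +0.0000 N (tension)
  F[4-5] = -0.0000 N (compression)
  Rx@0 = -457.3800 N
  Ry@0 = +283.0181 N
  Ry@4 = +1854.2919 N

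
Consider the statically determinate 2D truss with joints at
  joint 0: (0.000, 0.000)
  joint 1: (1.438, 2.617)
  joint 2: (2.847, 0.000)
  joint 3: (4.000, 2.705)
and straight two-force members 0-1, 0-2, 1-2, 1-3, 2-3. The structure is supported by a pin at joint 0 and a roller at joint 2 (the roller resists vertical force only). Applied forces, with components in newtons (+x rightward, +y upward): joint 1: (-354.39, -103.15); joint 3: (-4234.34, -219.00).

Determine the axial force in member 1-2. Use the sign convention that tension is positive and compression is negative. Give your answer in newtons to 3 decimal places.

N=4 nodes, M=5 members, R=3 reactions → 2N=8, M+R=8
member 0 (0-1): L=2.9861, (cx,cy)=(0.4816,0.8764)
member 1 (0-2): L=2.8470, (cx,cy)=(1.0000,0.0000)
member 2 (1-2): L=2.9722, (cx,cy)=(0.4741,-0.8805)
member 3 (1-3): L=2.5635, (cx,cy)=(0.9994,0.0343)
member 4 (2-3): L=2.9405, (cx,cy)=(0.3921,0.9199)
solve A·x = −loads:
  F[0-1] = -4919.2466 N (compression)
  F[0-2] = -2219.7605 N (compression)
  F[1-2] = +4615.3273 N (tension)
  F[1-3] = -4204.9985 N (compression)
  F[2-3] = -81.1498 N (compression)
  Rx@0 = +4588.7300 N
  Ry@0 = +4311.2609 N
  Ry@2 = -3989.1109 N

4615.327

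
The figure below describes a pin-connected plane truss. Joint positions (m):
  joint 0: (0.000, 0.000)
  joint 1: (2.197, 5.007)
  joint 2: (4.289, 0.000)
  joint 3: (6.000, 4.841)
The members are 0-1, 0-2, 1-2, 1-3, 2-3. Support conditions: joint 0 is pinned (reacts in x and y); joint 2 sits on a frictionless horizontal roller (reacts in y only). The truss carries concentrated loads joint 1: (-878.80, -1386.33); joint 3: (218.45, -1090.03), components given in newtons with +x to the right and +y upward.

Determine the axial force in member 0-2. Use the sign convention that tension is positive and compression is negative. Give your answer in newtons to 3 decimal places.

N=4 nodes, M=5 members, R=3 reactions → 2N=8, M+R=8
member 0 (0-1): L=5.4678, (cx,cy)=(0.4018,0.9157)
member 1 (0-2): L=4.2890, (cx,cy)=(1.0000,0.0000)
member 2 (1-2): L=5.4265, (cx,cy)=(0.3855,-0.9227)
member 3 (1-3): L=3.8066, (cx,cy)=(0.9990,-0.0436)
member 4 (2-3): L=5.1345, (cx,cy)=(0.3332,0.9428)
solve A·x = −loads:
  F[0-1] = -1114.6401 N (compression)
  F[0-2] = -212.4800 N (compression)
  F[1-2] = -424.3828 N (compression)
  F[1-3] = +595.1034 N (tension)
  F[2-3] = -1128.5854 N (compression)
  Rx@0 = +660.3500 N
  Ry@0 = +1020.7032 N
  Ry@2 = +1455.6568 N

-212.480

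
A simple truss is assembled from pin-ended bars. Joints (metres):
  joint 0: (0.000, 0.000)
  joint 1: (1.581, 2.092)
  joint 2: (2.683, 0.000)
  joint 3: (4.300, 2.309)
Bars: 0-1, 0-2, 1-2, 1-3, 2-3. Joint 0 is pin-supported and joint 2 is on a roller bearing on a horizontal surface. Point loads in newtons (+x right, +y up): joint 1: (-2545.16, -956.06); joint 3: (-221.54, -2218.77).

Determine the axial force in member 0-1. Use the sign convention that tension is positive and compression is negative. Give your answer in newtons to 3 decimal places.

N=4 nodes, M=5 members, R=3 reactions → 2N=8, M+R=8
member 0 (0-1): L=2.6222, (cx,cy)=(0.6029,0.7978)
member 1 (0-2): L=2.6830, (cx,cy)=(1.0000,0.0000)
member 2 (1-2): L=2.3645, (cx,cy)=(0.4661,-0.8848)
member 3 (1-3): L=2.7276, (cx,cy)=(0.9968,0.0796)
member 4 (2-3): L=2.8189, (cx,cy)=(0.5736,0.8191)
solve A·x = −loads:
  F[0-1] = -1542.5601 N (compression)
  F[0-2] = -1836.6523 N (compression)
  F[1-2] = +437.6507 N (tension)
  F[1-3] = +1415.6277 N (tension)
  F[2-3] = -2846.2312 N (compression)
  Rx@0 = +2766.7000 N
  Ry@0 = +1230.6514 N
  Ry@2 = +1944.1786 N

-1542.560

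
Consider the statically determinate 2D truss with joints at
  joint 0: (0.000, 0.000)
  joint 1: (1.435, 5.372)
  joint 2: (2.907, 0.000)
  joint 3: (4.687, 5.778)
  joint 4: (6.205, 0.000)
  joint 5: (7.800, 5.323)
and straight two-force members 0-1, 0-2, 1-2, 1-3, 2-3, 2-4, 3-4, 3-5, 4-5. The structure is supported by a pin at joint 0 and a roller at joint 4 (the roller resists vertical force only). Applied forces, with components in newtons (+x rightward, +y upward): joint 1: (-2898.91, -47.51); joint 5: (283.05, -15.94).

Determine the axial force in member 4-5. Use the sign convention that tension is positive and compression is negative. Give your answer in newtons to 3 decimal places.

25.434

N=6 nodes, M=9 members, R=3 reactions → 2N=12, M+R=12
member 0 (0-1): L=5.5604, (cx,cy)=(0.2581,0.9661)
member 1 (0-2): L=2.9070, (cx,cy)=(1.0000,0.0000)
member 2 (1-2): L=5.5700, (cx,cy)=(0.2643,-0.9644)
member 3 (1-3): L=3.2772, (cx,cy)=(0.9923,0.1239)
member 4 (2-3): L=6.0460, (cx,cy)=(0.2944,0.9557)
member 5 (2-4): L=3.2980, (cx,cy)=(1.0000,0.0000)
member 6 (3-4): L=5.9741, (cx,cy)=(0.2541,-0.9672)
member 7 (3-5): L=3.1461, (cx,cy)=(0.9895,-0.1446)
member 8 (4-5): L=5.5568, (cx,cy)=(0.2870,0.9579)
solve A·x = −loads:
  F[0-1] = -2379.9732 N (compression)
  F[0-2] = -2001.6442 N (compression)
  F[1-2] = +2543.5832 N (tension)
  F[1-3] = +1625.0151 N (tension)
  F[2-3] = -2566.9234 N (compression)
  F[2-4] = -573.7158 N (compression)
  F[3-4] = +2286.5854 N (tension)
  F[3-5] = +278.6794 N (tension)
  F[4-5] = +25.4342 N (tension)
  Rx@0 = +2615.8600 N
  Ry@0 = +2299.3502 N
  Ry@4 = -2235.9002 N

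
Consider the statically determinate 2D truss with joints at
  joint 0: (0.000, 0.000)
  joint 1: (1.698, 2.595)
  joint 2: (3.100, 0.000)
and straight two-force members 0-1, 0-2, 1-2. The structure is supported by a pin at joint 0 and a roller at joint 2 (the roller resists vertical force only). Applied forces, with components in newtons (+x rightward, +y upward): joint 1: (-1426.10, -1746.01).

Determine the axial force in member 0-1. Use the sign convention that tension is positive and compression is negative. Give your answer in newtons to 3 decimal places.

-2370.307

N=3 nodes, M=3 members, R=3 reactions → 2N=6, M+R=6
member 0 (0-1): L=3.1012, (cx,cy)=(0.5475,0.8368)
member 1 (0-2): L=3.1000, (cx,cy)=(1.0000,0.0000)
member 2 (1-2): L=2.9495, (cx,cy)=(0.4753,-0.8798)
solve A·x = −loads:
  F[0-1] = -2370.3074 N (compression)
  F[0-2] = -128.2713 N (compression)
  F[1-2] = +269.8558 N (tension)
  Rx@0 = +1426.1000 N
  Ry@0 = +1983.4308 N
  Ry@2 = -237.4208 N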